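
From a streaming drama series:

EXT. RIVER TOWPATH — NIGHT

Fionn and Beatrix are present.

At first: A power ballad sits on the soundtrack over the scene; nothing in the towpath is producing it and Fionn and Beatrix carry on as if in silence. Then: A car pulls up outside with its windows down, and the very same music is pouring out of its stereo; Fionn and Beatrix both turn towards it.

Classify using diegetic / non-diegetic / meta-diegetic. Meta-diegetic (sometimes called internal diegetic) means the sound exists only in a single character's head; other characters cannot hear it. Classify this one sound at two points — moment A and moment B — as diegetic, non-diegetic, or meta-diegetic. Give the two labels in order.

non-diegetic, diegetic

Moment A: no in-world source exists and no character can hear it — underscore → non-diegetic.
Moment B: the car stereo is now a real source in the story world and the characters hear it → diegetic.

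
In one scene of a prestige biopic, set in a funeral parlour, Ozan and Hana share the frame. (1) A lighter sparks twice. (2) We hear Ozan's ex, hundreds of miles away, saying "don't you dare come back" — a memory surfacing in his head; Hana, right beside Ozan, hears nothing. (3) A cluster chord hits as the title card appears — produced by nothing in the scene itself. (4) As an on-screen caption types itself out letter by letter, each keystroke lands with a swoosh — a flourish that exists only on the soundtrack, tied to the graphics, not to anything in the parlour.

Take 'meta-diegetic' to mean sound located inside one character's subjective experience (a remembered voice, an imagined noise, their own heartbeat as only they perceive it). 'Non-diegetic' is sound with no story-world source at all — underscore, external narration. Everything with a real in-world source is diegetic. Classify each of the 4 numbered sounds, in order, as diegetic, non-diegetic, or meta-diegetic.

Sound (1): a lighter is a real object/event in the scene's world, so diegetic.
(2) a remembered line, private to Ozan — not present in the room, not audible to Hana → meta-diegetic.
(3) nothing in the scene produces it; it's an accent added for the audience → non-diegetic.
(4) the caption isn't part of the story world, so neither is the sound tied to it → non-diegetic.

diegetic, meta-diegetic, non-diegetic, non-diegetic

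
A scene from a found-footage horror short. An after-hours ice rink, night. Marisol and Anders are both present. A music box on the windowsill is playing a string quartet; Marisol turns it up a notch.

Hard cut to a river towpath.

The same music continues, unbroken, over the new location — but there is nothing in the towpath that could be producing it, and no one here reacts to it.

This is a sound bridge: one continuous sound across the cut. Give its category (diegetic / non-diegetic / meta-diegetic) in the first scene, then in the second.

Scene one: a music box is an on-screen source and Marisol reacts to it → diegetic.
Scene two: there is no source in the towpath and no one hears it — it's now underscore → non-diegetic.

diegetic, non-diegetic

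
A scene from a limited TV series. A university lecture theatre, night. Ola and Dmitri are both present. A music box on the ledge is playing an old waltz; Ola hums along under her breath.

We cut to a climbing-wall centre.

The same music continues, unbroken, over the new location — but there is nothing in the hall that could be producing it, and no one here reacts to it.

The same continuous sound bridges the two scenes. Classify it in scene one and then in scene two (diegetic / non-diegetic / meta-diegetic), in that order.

Scene one: a music box is an on-screen source and Ola reacts to it → diegetic.
Scene two: there is no source in the hall and no one hears it — it's now underscore → non-diegetic.

diegetic, non-diegetic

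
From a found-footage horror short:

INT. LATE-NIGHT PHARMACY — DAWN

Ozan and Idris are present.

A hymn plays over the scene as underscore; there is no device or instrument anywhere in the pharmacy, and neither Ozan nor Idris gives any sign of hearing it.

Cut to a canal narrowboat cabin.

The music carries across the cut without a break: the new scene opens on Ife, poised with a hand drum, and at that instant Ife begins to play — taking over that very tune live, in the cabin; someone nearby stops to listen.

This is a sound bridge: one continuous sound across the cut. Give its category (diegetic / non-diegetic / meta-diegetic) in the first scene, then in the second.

non-diegetic, diegetic

Scene one: there's no in-world source anywhere and no character hears it — underscore for the audience only → non-diegetic.
Scene two: from the moment Ife starts playing, the tune is being performed on a hand drum inside the story world and another character hears it → diegetic.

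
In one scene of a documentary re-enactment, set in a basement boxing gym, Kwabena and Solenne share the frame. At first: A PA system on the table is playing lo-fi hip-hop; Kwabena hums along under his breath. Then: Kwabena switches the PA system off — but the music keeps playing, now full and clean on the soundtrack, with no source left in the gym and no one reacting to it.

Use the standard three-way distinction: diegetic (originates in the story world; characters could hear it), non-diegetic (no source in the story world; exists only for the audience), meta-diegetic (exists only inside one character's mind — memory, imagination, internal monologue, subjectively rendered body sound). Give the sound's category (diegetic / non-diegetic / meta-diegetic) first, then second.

First: a PA system is a real in-scene source and Kwabena reacts to it → diegetic.
Second: there is no longer any in-world source and no one can hear it — it has become underscore → non-diegetic.

diegetic, non-diegetic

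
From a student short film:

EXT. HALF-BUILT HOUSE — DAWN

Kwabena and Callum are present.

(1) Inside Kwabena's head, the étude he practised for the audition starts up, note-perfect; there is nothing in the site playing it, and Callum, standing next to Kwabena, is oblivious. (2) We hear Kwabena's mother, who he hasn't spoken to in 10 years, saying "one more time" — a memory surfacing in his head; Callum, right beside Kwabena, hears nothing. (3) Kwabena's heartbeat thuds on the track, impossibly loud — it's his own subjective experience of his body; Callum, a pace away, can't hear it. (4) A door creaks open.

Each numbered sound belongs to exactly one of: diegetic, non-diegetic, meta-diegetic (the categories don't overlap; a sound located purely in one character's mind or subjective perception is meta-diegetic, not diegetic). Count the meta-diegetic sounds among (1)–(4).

3

(1) is meta-diegetic: remembered music, private to Kwabena — Callum is oblivious because it isn't in the room.
(2) is meta-diegetic: a remembered line, private to Kwabena — not present in the room, not audible to Callum.
(3) is meta-diegetic: a subjective body sound — Kwabena's private perception, inaudible to Callum.
(4) is diegetic: the sound comes from a door physically present in the location.
Meta-diegetic: (1), (2), (3) — that's 3.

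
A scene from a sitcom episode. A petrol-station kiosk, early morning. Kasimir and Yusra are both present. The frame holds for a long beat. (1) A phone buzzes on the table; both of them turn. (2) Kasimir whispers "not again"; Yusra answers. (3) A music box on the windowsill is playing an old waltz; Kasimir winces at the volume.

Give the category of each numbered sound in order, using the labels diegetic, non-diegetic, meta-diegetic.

(1) the sound comes from a phone physically present in the location → diegetic.
Sound (2): on-screen dialogue — Kasimir speaks and Yusra is there to hear, so diegetic.
(3) is diegetic: a music box is a physical source in the scene and Kasimir reacts to it.

diegetic, diegetic, diegetic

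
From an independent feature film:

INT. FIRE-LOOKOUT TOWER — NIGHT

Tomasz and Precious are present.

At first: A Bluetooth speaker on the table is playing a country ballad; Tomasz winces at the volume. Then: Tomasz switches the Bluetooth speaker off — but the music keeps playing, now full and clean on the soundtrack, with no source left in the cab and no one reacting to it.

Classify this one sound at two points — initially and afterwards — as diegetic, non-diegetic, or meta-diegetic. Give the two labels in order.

Initially: a Bluetooth speaker is a real in-scene source and Tomasz reacts to it → diegetic.
Afterwards: there is no longer any in-world source and no one can hear it — it has become underscore → non-diegetic.

diegetic, non-diegetic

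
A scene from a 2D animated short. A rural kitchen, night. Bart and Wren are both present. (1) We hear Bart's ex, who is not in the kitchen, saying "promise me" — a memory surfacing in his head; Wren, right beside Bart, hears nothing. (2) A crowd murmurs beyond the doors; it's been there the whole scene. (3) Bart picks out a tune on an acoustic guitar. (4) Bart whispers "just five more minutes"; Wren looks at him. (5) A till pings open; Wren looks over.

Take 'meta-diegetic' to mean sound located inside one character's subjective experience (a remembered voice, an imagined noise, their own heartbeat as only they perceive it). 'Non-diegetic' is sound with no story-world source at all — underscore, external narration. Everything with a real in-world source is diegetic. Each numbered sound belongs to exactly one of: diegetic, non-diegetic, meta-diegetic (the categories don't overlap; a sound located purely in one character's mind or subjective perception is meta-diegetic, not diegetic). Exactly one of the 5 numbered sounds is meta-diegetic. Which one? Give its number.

(1) is meta-diegetic: it's Bart's recollection rendered as sound; the other character can't hear it.
(2) ambient/room sound belonging to the story's physical space → diegetic.
(3) is diegetic: a character is playing an acoustic guitar on screen.
Sound (4): spoken by a character present in the story world, so diegetic.
Sound (5): a till is a real object/event in the scene's world, so diegetic.
Only (1) is meta-diegetic.

1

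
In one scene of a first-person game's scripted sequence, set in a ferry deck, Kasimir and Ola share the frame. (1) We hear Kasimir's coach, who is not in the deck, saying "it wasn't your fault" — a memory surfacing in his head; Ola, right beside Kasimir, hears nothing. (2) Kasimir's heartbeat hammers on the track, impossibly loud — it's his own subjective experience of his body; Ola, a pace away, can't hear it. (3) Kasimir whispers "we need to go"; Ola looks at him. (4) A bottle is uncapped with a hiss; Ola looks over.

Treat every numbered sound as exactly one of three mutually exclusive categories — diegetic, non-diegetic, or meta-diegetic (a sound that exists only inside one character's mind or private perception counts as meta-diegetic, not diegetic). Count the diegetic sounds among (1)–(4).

2

Sound (1): it's Kasimir's recollection rendered as sound; the other character can't hear it, so meta-diegetic.
Sound (2): point-of-audition from inside Kasimir's body; not a sound in the room, so meta-diegetic.
(3) on-screen dialogue — Kasimir speaks and Ola is there to hear → diegetic.
(4) is diegetic: a bottle is a real object/event in the scene's world.
Diegetic: (3), (4) — that's 2.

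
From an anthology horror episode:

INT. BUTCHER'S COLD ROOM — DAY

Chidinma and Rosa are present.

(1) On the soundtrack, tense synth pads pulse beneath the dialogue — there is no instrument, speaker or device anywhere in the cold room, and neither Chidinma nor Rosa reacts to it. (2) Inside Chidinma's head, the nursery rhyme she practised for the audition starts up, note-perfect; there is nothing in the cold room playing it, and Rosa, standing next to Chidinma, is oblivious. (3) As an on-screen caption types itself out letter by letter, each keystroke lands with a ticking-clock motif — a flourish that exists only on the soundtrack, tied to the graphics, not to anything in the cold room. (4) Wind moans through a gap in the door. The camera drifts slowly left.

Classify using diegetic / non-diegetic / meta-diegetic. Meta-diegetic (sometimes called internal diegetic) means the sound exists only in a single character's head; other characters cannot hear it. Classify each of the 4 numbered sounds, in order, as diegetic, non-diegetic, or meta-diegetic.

non-diegetic, meta-diegetic, non-diegetic, diegetic

Sound (1): it has no source in the story world and no character can hear it — it's underscore, so non-diegetic.
Sound (2): remembered music, private to Chidinma — Rosa is oblivious because it isn't in the room, so meta-diegetic.
Sound (3): sound married to a title/caption — outside the diegesis by definition, so non-diegetic.
(4) it's the actual ambient sound of the location → diegetic.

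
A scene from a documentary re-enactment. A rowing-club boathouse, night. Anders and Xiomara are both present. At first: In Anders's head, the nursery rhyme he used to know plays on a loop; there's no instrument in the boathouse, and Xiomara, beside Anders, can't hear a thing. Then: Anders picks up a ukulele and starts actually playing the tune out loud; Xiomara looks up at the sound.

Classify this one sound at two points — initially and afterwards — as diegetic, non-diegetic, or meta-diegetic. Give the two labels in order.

meta-diegetic, diegetic

Initially: the tune exists only as Anders's private memory; Xiomara can't hear it → meta-diegetic.
Afterwards: Anders is now producing it live on a ukulele, in the room, and Xiomara hears it → diegetic.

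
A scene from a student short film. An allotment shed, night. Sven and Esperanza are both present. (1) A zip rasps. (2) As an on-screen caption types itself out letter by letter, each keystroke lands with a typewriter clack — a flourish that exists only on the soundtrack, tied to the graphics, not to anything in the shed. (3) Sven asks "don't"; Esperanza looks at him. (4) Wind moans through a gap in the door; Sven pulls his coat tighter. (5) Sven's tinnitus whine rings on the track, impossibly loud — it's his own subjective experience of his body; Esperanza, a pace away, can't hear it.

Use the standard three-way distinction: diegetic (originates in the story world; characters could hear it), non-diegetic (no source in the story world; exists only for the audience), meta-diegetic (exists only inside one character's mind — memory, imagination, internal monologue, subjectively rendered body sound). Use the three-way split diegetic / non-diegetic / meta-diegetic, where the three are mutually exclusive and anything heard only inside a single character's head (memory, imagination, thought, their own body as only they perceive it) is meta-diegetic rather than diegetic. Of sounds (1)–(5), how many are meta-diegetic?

(1) is diegetic: an in-world source (a zip); characters could hear it.
(2) sound married to a title/caption — outside the diegesis by definition → non-diegetic.
Sound (3): on-screen dialogue — Sven speaks and Esperanza is there to hear, so diegetic.
Sound (4): wind is part of the location's real environment, so diegetic.
(5) point-of-audition from inside Sven's body; not a sound in the room → meta-diegetic.
So 1 of the 5 is meta-diegetic: (5).

1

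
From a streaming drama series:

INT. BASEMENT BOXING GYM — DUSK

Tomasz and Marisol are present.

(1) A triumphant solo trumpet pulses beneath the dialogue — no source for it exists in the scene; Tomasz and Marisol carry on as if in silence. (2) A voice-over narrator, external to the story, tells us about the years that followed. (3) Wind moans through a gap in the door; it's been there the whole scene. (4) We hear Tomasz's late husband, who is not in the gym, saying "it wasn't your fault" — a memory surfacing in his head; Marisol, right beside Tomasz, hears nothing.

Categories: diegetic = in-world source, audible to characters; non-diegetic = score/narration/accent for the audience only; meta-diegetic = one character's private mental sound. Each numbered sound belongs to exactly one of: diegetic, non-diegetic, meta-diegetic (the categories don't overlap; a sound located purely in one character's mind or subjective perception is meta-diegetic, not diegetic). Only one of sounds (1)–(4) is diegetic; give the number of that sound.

3

Sound (1): nothing in the gym produces it and the characters don't hear it — pure soundtrack, so non-diegetic.
(2) external voice-over — not a character, not heard by anyone in the scene → non-diegetic.
(3) wind is part of the location's real environment → diegetic.
(4) is meta-diegetic: it's Tomasz's recollection rendered as sound; the other character can't hear it.
Only (3) is diegetic.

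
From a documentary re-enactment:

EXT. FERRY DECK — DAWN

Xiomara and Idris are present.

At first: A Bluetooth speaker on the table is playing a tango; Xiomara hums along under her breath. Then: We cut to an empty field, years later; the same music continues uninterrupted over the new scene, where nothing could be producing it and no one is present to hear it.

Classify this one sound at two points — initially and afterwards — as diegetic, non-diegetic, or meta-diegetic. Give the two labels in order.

Initially: a Bluetooth speaker is a real in-scene source and Xiomara reacts to it → diegetic.
Afterwards: there is no longer any in-world source and no one can hear it — it has become underscore → non-diegetic.

diegetic, non-diegetic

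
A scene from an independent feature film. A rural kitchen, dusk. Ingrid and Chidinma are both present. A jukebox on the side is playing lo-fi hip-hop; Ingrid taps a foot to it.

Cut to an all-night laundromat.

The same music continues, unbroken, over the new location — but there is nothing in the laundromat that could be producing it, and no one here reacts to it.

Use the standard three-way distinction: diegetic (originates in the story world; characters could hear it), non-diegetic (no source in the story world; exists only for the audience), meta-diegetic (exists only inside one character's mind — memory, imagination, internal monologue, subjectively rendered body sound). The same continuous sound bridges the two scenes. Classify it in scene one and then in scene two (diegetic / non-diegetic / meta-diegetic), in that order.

diegetic, non-diegetic

Scene one: a jukebox is an on-screen source and Ingrid reacts to it → diegetic.
Scene two: there is no source in the laundromat and no one hears it — it's now underscore → non-diegetic.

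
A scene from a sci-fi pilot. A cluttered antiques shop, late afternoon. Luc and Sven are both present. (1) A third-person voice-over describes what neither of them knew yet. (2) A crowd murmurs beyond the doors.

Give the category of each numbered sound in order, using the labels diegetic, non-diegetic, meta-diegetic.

non-diegetic, diegetic

Sound (1): the narrator exists outside the story world, addressing only the audience, so non-diegetic.
(2) is diegetic: it's the actual ambient sound of the location.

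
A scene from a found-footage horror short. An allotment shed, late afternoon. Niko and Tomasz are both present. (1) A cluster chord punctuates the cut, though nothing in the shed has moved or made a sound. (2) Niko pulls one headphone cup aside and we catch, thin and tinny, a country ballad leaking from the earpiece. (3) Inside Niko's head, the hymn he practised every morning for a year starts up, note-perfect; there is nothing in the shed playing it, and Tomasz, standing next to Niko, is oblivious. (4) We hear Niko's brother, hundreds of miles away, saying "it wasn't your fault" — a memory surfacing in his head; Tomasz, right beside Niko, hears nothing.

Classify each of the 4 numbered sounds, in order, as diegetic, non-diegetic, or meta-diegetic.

non-diegetic, diegetic, meta-diegetic, meta-diegetic

(1) an editorial stinger — it belongs to the cut, not the story world → non-diegetic.
Sound (2): the headphones are an on-screen source, so diegetic.
(3) remembered music, private to Niko — Tomasz is oblivious because it isn't in the room → meta-diegetic.
Sound (4): a remembered line, private to Niko — not present in the room, not audible to Tomasz, so meta-diegetic.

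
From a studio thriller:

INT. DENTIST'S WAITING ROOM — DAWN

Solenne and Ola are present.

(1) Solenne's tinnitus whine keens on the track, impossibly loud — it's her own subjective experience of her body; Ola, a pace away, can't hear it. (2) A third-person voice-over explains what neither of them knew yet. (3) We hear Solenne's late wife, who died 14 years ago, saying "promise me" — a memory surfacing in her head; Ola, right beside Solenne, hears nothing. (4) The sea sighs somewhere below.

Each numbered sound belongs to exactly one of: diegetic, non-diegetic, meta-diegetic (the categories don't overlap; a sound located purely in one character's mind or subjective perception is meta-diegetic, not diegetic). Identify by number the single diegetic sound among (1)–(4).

Sound (1): point-of-audition from inside Solenne's body; not a sound in the room, so meta-diegetic.
(2) is non-diegetic: the narrator exists outside the story world, addressing only the audience.
Sound (3): a remembered line, private to Solenne — not present in the room, not audible to Ola, so meta-diegetic.
(4) is diegetic: the sea is part of the location's real environment.
Only (4) is diegetic.

4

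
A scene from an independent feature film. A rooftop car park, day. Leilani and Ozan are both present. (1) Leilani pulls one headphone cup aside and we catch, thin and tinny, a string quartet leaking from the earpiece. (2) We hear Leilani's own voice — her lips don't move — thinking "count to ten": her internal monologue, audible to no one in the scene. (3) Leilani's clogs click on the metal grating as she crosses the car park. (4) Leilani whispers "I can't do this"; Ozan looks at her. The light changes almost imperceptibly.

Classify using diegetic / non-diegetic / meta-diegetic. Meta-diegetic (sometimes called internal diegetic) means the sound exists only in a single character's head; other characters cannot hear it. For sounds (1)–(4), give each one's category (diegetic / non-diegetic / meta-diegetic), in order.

diegetic, meta-diegetic, diegetic, diegetic

(1) the earpiece is a real device on Leilani's head — source music → diegetic.
Sound (2): it's Leilani's unspoken thought, heard only by the audience via her subjectivity, so meta-diegetic.
Sound (3): a character's body making contact with the set — an in-world sound, so diegetic.
(4) is diegetic: spoken by a character present in the story world.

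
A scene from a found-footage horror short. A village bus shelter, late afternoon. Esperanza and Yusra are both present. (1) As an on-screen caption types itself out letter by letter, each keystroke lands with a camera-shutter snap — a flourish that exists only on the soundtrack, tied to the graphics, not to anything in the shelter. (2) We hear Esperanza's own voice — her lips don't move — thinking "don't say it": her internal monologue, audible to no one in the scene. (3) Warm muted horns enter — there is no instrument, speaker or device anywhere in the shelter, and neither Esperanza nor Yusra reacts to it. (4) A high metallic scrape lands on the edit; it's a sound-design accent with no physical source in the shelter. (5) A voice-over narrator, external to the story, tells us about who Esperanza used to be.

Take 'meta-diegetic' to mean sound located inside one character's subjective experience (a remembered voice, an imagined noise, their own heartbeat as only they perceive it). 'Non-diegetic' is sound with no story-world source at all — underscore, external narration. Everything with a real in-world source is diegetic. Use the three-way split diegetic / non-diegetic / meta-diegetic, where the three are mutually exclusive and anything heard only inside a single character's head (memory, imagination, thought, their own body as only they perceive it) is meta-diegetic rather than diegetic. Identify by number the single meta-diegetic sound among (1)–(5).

2

(1) the caption isn't part of the story world, so neither is the sound tied to it → non-diegetic.
Sound (2): it's Esperanza's unspoken thought, heard only by the audience via her subjectivity, so meta-diegetic.
(3) is non-diegetic: nothing in the shelter produces it and the characters don't hear it — pure soundtrack.
Sound (4): it's a sound-design accent with no in-world source; no one in the scene can hear it, so non-diegetic.
Sound (5): external voice-over — not a character, not heard by anyone in the scene, so non-diegetic.
Only (2) is meta-diegetic.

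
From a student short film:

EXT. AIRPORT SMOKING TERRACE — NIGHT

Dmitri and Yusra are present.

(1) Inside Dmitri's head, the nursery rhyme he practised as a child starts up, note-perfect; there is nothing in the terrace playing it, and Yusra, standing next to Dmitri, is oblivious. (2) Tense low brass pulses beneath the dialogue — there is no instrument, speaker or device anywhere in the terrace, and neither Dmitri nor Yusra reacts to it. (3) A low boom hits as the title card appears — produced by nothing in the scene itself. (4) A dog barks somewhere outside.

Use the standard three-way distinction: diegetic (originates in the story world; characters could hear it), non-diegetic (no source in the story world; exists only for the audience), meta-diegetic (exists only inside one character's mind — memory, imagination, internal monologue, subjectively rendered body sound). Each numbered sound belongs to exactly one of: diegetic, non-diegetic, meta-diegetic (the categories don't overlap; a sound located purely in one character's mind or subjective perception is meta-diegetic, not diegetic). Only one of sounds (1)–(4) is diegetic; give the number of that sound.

(1) is meta-diegetic: the music is a memory playing inside Dmitri's mind alone; no real-world source, Yusra can't hear it.
Sound (2): nothing in the terrace produces it and the characters don't hear it — pure soundtrack, so non-diegetic.
Sound (3): nothing in the scene produces it; it's an accent added for the audience, so non-diegetic.
(4) an in-world source (a dog); characters could hear it → diegetic.
Only (4) is diegetic.

4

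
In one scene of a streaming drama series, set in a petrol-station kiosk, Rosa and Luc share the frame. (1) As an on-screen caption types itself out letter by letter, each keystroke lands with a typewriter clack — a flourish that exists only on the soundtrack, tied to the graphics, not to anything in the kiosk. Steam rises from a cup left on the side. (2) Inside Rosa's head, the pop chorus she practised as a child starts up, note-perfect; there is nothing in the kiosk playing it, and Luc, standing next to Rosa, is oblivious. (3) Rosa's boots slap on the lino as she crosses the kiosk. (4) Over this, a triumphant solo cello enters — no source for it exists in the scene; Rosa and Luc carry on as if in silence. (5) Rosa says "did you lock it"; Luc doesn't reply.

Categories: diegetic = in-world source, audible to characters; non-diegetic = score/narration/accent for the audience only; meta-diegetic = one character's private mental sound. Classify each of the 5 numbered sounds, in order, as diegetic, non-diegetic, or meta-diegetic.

non-diegetic, meta-diegetic, diegetic, non-diegetic, diegetic

(1) it accompanies on-screen graphics, not anything inside the story world → non-diegetic.
(2) remembered music, private to Rosa — Luc is oblivious because it isn't in the room → meta-diegetic.
Sound (3): it's the physical sound of Rosa moving in the space, so diegetic.
(4) is non-diegetic: nothing in the kiosk produces it and the characters don't hear it — pure soundtrack.
(5) spoken by a character present in the story world → diegetic.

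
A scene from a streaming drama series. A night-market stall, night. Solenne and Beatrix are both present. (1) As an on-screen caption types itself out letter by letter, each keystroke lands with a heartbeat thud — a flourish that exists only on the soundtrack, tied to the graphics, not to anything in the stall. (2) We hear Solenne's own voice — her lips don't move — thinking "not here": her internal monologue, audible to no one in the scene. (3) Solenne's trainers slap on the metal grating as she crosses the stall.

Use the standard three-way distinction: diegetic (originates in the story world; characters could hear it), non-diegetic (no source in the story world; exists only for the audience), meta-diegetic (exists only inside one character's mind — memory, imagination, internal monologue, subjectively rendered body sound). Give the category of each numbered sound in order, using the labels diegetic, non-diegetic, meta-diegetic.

(1) is non-diegetic: the caption isn't part of the story world, so neither is the sound tied to it.
Sound (2): internal monologue — inside Solenne's mind, not spoken into the scene, so meta-diegetic.
(3) is diegetic: Solenne's footsteps are produced in the story world.

non-diegetic, meta-diegetic, diegetic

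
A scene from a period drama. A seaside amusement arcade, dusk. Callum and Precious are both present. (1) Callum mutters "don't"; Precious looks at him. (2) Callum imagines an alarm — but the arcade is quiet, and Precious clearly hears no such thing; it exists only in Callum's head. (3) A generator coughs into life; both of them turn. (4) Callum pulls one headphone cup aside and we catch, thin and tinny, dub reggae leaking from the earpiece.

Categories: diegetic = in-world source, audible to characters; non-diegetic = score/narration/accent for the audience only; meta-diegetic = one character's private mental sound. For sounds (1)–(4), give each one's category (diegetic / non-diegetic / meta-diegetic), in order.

diegetic, meta-diegetic, diegetic, diegetic

(1) is diegetic: spoken by a character present in the story world.
Sound (2): Callum alone 'hears' it — an imagined sound, not present in the space, so meta-diegetic.
(3) the sound comes from a generator physically present in the location → diegetic.
Sound (4): it's leaking from a physical pair of headphones in the scene, so diegetic.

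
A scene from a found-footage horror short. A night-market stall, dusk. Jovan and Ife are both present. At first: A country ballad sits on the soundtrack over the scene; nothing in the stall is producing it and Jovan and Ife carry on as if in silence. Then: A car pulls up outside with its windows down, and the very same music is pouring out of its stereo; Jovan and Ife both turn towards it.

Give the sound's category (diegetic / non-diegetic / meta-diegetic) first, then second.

First: no in-world source exists and no character can hear it — underscore → non-diegetic.
Second: the car stereo is now a real source in the story world and the characters hear it → diegetic.

non-diegetic, diegetic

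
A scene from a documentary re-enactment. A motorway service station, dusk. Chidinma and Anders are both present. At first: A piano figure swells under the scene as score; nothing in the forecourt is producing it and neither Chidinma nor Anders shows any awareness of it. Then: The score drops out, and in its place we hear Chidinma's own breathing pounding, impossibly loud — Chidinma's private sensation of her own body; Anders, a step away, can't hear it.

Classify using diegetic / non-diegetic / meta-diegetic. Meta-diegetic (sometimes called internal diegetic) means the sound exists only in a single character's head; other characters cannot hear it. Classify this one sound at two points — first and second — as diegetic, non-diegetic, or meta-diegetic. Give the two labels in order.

First: underscore with no in-world source, inaudible to the characters → non-diegetic.
Second: the body sound is Chidinma's subjective perception alone — Anders can't hear it → meta-diegetic.

non-diegetic, meta-diegetic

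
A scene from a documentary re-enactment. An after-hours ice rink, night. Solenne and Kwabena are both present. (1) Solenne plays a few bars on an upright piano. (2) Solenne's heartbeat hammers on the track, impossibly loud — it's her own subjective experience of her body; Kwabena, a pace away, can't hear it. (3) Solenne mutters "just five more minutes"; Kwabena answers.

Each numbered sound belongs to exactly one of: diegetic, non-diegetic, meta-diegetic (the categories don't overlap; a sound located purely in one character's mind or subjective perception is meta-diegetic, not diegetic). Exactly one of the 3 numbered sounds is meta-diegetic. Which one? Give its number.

2

(1) is diegetic: a character is playing an upright piano on screen.
(2) is meta-diegetic: it's Solenne's internal bodily sensation rendered as sound; only Solenne 'hears' it.
(3) is diegetic: Solenne is a character speaking aloud in the scene.
Only (2) is meta-diegetic.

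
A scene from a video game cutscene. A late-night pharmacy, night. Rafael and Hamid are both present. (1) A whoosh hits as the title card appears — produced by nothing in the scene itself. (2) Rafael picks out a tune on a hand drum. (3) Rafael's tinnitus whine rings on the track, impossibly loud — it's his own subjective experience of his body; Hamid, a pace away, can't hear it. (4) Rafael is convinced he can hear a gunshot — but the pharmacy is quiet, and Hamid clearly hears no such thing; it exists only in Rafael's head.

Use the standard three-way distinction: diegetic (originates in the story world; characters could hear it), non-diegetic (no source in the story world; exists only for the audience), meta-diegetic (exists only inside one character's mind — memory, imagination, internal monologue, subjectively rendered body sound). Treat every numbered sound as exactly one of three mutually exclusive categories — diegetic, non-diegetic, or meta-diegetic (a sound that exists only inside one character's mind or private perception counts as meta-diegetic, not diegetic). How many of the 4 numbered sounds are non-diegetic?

1

Sound (1): an editorial stinger — it belongs to the cut, not the story world, so non-diegetic.
Sound (2): a character is playing a hand drum on screen, so diegetic.
Sound (3): a subjective body sound — Rafael's private perception, inaudible to Hamid, so meta-diegetic.
(4) Rafael alone 'hears' it — an imagined sound, not present in the space → meta-diegetic.
So 1 of the 4 is non-diegetic: (1).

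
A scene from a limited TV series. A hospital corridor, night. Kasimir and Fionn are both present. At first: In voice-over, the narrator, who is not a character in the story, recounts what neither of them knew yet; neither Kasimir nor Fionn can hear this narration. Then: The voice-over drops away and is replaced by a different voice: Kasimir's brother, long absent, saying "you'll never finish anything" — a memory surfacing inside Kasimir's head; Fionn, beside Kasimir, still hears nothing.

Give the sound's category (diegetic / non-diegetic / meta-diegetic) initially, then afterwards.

Initially: the external narrator addresses only the audience — outside the story world → non-diegetic.
Afterwards: the replacement voice is a memory inside Kasimir's mind specifically → meta-diegetic.

non-diegetic, meta-diegetic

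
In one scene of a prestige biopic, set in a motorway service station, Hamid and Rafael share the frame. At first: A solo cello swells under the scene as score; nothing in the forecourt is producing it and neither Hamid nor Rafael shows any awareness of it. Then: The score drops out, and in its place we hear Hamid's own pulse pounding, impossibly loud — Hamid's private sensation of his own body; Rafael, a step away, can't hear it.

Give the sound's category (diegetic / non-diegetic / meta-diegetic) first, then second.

non-diegetic, meta-diegetic

First: underscore with no in-world source, inaudible to the characters → non-diegetic.
Second: the body sound is Hamid's subjective perception alone — Rafael can't hear it → meta-diegetic.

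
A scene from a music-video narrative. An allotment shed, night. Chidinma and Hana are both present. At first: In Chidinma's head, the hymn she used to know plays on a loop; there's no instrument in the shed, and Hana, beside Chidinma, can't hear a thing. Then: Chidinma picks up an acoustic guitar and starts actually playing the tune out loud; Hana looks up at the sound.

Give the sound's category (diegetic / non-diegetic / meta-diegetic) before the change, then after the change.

meta-diegetic, diegetic

Before the change: the tune exists only as Chidinma's private memory; Hana can't hear it → meta-diegetic.
After the change: Chidinma is now producing it live on an acoustic guitar, in the room, and Hana hears it → diegetic.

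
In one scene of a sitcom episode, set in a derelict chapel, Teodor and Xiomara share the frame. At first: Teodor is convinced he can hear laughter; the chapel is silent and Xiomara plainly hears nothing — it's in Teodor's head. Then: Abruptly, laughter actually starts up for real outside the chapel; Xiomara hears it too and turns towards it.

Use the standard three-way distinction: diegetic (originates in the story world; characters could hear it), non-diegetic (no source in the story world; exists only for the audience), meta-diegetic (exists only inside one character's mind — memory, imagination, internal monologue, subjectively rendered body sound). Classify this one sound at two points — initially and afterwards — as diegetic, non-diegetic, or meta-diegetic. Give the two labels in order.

Initially: only Teodor 'hears' it — imagined, in his mind → meta-diegetic.
Afterwards: now there's a real external source and Xiomara hears it too — in the story world → diegetic.

meta-diegetic, diegetic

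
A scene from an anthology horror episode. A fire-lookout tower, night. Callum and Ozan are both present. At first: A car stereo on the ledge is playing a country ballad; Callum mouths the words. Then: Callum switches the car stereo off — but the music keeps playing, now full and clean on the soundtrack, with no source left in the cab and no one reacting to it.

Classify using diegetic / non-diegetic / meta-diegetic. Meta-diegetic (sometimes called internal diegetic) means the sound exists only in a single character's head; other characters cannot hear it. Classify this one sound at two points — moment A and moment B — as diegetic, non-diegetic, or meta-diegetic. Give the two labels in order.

diegetic, non-diegetic

Moment A: a car stereo is a real in-scene source and Callum reacts to it → diegetic.
Moment B: there is no longer any in-world source and no one can hear it — it has become underscore → non-diegetic.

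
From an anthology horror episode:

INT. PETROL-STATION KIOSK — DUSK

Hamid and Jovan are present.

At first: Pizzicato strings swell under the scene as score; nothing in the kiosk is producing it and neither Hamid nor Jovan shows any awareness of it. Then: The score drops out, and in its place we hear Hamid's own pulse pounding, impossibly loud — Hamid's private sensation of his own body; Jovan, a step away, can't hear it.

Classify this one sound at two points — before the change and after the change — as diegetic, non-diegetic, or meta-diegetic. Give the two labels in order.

Before the change: underscore with no in-world source, inaudible to the characters → non-diegetic.
After the change: the body sound is Hamid's subjective perception alone — Jovan can't hear it → meta-diegetic.

non-diegetic, meta-diegetic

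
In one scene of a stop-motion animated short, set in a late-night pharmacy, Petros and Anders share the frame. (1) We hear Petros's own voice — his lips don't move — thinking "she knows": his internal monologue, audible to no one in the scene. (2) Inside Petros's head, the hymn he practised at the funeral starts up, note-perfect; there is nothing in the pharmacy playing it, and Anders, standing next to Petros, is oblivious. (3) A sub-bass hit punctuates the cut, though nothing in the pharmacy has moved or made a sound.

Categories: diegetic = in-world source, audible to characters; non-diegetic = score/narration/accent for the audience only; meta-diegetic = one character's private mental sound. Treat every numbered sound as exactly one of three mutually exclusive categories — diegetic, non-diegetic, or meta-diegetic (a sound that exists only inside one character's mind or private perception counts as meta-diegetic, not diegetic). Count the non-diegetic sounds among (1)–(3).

Sound (1): it's Petros's unspoken thought, heard only by the audience via his subjectivity, so meta-diegetic.
(2) is meta-diegetic: it lives in Petros's subjectivity, not in the pharmacy.
(3) is non-diegetic: nothing in the scene produces it; it's an accent added for the audience.
So 1 of the 3 is non-diegetic: (3).

1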